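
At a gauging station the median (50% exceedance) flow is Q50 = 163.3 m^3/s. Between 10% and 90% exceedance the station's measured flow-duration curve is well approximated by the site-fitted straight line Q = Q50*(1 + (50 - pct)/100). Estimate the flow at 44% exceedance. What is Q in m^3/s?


Q = 163.3 * (1 + (50 - 44)/100) = 173.0980 m^3/s


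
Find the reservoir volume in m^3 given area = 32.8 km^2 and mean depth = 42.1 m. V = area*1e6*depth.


V = 32.8 * 1e6 * 42.1 = 1.3809e+09 m^3


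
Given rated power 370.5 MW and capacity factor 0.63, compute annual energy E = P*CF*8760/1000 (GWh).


E = 370.5 * 0.63 * 8760 / 1000 = 2044.7154 GWh


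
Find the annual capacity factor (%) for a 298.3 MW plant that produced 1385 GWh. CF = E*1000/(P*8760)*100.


CF = 1385 * 1000 / (298.3 * 8760) * 100 = 53.0020 %


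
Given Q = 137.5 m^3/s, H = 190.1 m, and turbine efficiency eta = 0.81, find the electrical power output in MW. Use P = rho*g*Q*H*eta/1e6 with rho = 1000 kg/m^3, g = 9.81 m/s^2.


P = 1000 * 9.81 * 137.5 * 190.1 * 0.81 / 1e6 = 207.7011 MW


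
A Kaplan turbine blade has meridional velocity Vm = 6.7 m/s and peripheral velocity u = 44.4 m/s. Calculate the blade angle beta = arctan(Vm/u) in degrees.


beta = arctan(6.7 / 44.4) = 8.5812 degrees


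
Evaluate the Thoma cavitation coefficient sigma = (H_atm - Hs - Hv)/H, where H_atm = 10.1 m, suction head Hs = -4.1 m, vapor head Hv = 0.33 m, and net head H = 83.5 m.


sigma = (10.1 - (-4.1) - 0.33) / 83.5 = 0.1661


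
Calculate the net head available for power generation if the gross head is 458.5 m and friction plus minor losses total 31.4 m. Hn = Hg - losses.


Hn = 458.5 - 31.4 = 427.1000 m


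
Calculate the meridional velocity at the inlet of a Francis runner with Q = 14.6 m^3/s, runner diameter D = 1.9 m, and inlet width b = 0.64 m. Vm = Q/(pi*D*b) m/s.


Vm = 14.6 / (pi * 1.9 * 0.64) = 3.8218 m/s


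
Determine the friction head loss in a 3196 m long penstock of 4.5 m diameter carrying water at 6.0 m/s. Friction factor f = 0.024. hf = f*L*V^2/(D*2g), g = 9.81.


hf = 0.024 * 3196 * 6.0^2 / (4.5 * 2 * 9.81) = 31.2758 m


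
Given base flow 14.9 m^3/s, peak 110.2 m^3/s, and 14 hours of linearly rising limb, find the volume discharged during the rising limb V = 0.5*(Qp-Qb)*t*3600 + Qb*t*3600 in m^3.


V = 0.5*(110.2 - 14.9)*14*3600 + 14.9*14*3600 = 3.1525e+06 m^3


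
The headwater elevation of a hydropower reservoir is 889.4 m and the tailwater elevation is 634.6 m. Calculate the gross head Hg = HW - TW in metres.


Hg = 889.4 - 634.6 = 254.8000 m


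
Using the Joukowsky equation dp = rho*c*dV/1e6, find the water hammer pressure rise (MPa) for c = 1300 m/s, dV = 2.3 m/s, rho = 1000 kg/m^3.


dp = 1000 * 1300 * 2.3 / 1e6 = 2.9900 MPa


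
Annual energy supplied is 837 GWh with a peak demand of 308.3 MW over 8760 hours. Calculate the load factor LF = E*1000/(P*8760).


LF = 837 * 1000 / (308.3 * 8760) = 0.3099


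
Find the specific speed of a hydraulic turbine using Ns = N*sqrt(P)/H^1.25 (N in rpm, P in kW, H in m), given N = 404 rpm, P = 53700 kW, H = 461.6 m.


Ns = 404 * 53700^0.5 / 461.6^1.25 = 43.7559


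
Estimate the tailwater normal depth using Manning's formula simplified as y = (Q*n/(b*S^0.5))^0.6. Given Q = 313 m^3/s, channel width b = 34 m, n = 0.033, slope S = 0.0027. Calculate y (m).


y = (313 * 0.033 / (34 * 0.0027^0.5))^0.6 = 2.8850 m


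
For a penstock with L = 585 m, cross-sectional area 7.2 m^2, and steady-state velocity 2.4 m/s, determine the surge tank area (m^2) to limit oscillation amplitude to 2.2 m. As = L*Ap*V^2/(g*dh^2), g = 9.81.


As = 585 * 7.2 * 2.4^2 / (9.81 * 2.2^2) = 510.9713 m^2


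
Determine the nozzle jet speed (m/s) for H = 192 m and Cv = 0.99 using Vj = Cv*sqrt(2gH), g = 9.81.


Vj = 0.99 * sqrt(2*9.81*192) = 60.7625 m/s


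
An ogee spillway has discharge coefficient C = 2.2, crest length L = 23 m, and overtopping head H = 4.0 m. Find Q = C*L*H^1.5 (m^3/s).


Q = 2.2 * 23 * 4.0^1.5 = 404.8000 m^3/s


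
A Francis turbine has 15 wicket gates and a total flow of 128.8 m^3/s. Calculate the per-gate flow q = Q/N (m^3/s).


q = 128.8 / 15 = 8.5867 m^3/s


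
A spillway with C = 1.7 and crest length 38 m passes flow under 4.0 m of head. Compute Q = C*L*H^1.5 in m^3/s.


Q = 1.7 * 38 * 4.0^1.5 = 516.8000 m^3/s


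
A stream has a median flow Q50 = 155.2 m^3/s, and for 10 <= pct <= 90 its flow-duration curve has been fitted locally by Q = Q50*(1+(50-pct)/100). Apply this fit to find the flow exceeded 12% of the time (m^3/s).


Q = 155.2 * (1 + (50 - 12)/100) = 214.1760 m^3/s


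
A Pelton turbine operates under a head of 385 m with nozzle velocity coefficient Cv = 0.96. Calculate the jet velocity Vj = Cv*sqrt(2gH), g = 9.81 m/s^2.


Vj = 0.96 * sqrt(2*9.81*385) = 83.4355 m/s


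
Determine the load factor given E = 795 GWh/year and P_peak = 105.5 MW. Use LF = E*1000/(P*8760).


LF = 795 * 1000 / (105.5 * 8760) = 0.8602


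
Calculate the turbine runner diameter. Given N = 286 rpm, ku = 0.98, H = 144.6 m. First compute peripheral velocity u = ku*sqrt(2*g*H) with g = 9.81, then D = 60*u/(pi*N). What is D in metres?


u = 0.98 * sqrt(2*9.81*144.6) = 52.1987 m/s
D = 60 * 52.1987 / (pi * 286) = 3.4857 m


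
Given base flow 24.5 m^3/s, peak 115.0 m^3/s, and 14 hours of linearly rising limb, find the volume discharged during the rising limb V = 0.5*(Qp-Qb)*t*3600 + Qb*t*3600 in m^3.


V = 0.5*(115.0 - 24.5)*14*3600 + 24.5*14*3600 = 3.5154e+06 m^3


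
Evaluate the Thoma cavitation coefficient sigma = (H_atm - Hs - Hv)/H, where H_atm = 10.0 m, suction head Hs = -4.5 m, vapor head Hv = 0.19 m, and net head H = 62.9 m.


sigma = (10.0 - (-4.5) - 0.19) / 62.9 = 0.2275


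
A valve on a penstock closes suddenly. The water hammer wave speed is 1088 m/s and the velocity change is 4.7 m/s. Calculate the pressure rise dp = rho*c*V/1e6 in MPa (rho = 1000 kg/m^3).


dp = 1000 * 1088 * 4.7 / 1e6 = 5.1136 MPa


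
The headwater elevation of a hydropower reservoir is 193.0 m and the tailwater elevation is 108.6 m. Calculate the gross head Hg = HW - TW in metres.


Hg = 193.0 - 108.6 = 84.4000 m


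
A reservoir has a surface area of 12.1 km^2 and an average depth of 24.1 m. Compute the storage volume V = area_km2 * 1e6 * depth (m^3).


V = 12.1 * 1e6 * 24.1 = 2.9161e+08 m^3


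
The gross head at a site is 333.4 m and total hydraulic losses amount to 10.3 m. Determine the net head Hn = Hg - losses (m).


Hn = 333.4 - 10.3 = 323.1000 m


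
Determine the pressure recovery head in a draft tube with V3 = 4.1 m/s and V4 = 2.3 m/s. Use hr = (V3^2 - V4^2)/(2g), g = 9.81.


hr = (4.1^2 - 2.3^2) / (2*9.81) = 0.5872 m


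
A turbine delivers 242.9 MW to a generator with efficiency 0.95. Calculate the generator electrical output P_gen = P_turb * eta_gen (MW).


P_gen = 242.9 * 0.95 = 230.7550 MW


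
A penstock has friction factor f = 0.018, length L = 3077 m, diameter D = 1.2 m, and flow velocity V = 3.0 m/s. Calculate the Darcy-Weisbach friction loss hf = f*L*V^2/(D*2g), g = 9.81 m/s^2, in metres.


hf = 0.018 * 3077 * 3.0^2 / (1.2 * 2 * 9.81) = 21.1720 m


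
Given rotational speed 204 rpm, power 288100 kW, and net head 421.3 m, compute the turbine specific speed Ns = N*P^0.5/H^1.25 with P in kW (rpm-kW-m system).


Ns = 204 * 288100^0.5 / 421.3^1.25 = 57.3670


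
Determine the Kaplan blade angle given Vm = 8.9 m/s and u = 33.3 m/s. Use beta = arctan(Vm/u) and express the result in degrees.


beta = arctan(8.9 / 33.3) = 14.9635 degrees


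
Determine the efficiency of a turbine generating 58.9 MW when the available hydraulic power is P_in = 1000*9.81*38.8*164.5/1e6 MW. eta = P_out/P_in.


P_in = 1000 * 9.81 * 38.8 * 164.5 / 1e6 = 62.6133 MW
eta = 58.9 / 62.6133 = 0.9407


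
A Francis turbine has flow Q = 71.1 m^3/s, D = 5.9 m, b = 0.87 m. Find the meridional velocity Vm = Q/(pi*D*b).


Vm = 71.1 / (pi * 5.9 * 0.87) = 4.4091 m/s


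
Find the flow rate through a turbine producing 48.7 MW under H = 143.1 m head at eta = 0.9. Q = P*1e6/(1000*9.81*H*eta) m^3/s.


Q = 48.7 * 1e6 / (1000 * 9.81 * 143.1 * 0.9) = 38.5459 m^3/s


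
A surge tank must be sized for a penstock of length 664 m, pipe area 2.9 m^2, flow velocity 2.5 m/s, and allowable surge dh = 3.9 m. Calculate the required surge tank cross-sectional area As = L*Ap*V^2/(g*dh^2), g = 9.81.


As = 664 * 2.9 * 2.5^2 / (9.81 * 3.9^2) = 80.6581 m^2


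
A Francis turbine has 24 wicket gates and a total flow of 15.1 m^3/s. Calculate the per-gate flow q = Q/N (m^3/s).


q = 15.1 / 24 = 0.6292 m^3/s


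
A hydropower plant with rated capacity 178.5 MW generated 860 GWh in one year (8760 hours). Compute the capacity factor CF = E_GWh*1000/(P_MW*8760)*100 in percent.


CF = 860 * 1000 / (178.5 * 8760) * 100 = 54.9992 %


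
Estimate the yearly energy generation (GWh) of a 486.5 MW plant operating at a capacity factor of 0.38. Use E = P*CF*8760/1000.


E = 486.5 * 0.38 * 8760 / 1000 = 1619.4612 GWh


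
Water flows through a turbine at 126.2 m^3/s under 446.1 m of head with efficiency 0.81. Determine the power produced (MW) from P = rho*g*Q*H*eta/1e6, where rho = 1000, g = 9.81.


P = 1000 * 9.81 * 126.2 * 446.1 * 0.81 / 1e6 = 447.3481 MW


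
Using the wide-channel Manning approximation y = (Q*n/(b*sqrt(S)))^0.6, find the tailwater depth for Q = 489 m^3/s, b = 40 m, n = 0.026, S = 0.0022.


y = (489 * 0.026 / (40 * 0.0022^0.5))^0.6 = 3.1521 m


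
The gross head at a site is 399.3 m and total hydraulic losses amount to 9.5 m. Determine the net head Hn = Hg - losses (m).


Hn = 399.3 - 9.5 = 389.8000 m


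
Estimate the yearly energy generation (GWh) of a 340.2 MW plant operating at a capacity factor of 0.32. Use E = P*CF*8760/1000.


E = 340.2 * 0.32 * 8760 / 1000 = 953.6486 GWh


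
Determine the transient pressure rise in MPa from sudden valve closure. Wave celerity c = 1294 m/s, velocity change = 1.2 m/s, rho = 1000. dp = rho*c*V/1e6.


dp = 1000 * 1294 * 1.2 / 1e6 = 1.5528 MPa


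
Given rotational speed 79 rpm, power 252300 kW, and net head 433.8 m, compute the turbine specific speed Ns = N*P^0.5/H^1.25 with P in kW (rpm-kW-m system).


Ns = 79 * 252300^0.5 / 433.8^1.25 = 20.0435


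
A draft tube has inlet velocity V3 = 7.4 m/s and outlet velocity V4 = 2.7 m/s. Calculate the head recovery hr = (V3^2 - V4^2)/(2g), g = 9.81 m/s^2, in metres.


hr = (7.4^2 - 2.7^2) / (2*9.81) = 2.4195 m


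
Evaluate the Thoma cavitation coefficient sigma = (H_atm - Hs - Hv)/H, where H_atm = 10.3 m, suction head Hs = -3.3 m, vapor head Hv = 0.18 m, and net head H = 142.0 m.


sigma = (10.3 - (-3.3) - 0.18) / 142.0 = 0.0945


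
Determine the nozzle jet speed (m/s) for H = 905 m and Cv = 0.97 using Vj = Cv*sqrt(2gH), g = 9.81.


Vj = 0.97 * sqrt(2*9.81*905) = 129.2545 m/s


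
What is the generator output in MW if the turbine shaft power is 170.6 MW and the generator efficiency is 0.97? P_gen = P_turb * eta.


P_gen = 170.6 * 0.97 = 165.4820 MW


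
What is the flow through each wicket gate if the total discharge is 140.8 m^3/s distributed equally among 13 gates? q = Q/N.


q = 140.8 / 13 = 10.8308 m^3/s


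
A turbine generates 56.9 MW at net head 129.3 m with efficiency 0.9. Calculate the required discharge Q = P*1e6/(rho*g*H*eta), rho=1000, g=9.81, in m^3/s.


Q = 56.9 * 1e6 / (1000 * 9.81 * 129.3 * 0.9) = 49.8428 m^3/s


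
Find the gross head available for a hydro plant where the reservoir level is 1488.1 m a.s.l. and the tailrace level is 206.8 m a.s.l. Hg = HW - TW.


Hg = 1488.1 - 206.8 = 1281.3000 m


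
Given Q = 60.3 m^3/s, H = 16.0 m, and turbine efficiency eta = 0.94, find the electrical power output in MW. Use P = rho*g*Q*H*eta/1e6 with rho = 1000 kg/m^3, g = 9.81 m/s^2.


P = 1000 * 9.81 * 60.3 * 16.0 * 0.94 / 1e6 = 8.8968 MW


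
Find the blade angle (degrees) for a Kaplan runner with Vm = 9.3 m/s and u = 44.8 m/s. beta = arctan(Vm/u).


beta = arctan(9.3 / 44.8) = 11.7274 degrees


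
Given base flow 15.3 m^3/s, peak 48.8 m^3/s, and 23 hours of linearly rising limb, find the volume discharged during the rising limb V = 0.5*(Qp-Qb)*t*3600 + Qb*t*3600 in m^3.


V = 0.5*(48.8 - 15.3)*23*3600 + 15.3*23*3600 = 2.6537e+06 m^3


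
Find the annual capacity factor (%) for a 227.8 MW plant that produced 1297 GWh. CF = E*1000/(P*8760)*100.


CF = 1297 * 1000 / (227.8 * 8760) * 100 = 64.9953 %


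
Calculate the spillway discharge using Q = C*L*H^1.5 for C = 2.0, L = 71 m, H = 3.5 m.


Q = 2.0 * 71 * 3.5^1.5 = 929.8019 m^3/s


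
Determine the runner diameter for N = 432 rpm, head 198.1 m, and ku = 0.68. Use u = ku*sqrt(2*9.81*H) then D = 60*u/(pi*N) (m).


u = 0.68 * sqrt(2*9.81*198.1) = 42.3936 m/s
D = 60 * 42.3936 / (pi * 432) = 1.8742 m


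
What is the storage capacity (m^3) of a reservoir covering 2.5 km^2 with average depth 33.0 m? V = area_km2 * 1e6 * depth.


V = 2.5 * 1e6 * 33.0 = 8.2500e+07 m^3


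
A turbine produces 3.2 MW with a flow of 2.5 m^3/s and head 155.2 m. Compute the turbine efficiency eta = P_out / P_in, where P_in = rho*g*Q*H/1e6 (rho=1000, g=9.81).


P_in = 1000 * 9.81 * 2.5 * 155.2 / 1e6 = 3.8063 MW
eta = 3.2 / 3.8063 = 0.8407


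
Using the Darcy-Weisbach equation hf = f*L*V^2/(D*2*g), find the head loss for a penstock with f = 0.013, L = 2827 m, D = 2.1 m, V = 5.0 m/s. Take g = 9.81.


hf = 0.013 * 2827 * 5.0^2 / (2.1 * 2 * 9.81) = 22.2993 m


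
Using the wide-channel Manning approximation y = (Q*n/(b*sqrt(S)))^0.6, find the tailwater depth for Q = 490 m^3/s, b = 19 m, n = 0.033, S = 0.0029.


y = (490 * 0.033 / (19 * 0.0029^0.5))^0.6 = 5.2391 m


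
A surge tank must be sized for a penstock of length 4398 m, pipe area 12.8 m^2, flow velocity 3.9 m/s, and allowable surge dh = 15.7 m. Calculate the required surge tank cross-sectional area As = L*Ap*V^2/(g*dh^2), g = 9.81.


As = 4398 * 12.8 * 3.9^2 / (9.81 * 15.7^2) = 354.1001 m^2


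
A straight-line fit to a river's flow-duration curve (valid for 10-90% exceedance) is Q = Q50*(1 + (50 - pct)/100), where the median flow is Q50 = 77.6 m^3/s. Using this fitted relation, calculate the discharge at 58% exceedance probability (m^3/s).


Q = 77.6 * (1 + (50 - 58)/100) = 71.3920 m^3/s


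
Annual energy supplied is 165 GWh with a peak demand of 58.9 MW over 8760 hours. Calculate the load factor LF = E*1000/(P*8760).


LF = 165 * 1000 / (58.9 * 8760) = 0.3198


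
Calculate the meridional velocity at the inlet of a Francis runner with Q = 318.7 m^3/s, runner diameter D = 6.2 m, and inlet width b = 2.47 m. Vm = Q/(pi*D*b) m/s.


Vm = 318.7 / (pi * 6.2 * 2.47) = 6.6244 m/s


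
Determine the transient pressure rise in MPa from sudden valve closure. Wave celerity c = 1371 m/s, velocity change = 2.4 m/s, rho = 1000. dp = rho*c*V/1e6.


dp = 1000 * 1371 * 2.4 / 1e6 = 3.2904 MPa


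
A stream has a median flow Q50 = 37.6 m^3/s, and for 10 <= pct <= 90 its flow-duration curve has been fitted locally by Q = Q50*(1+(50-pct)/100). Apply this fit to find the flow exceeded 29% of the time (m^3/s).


Q = 37.6 * (1 + (50 - 29)/100) = 45.4960 m^3/s


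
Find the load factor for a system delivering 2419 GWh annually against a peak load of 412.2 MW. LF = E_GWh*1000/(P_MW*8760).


LF = 2419 * 1000 / (412.2 * 8760) = 0.6699


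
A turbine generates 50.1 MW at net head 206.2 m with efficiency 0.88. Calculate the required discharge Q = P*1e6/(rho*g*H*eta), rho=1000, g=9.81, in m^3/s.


Q = 50.1 * 1e6 / (1000 * 9.81 * 206.2 * 0.88) = 28.1447 m^3/s


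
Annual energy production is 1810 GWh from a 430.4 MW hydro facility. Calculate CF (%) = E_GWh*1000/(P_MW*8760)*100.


CF = 1810 * 1000 / (430.4 * 8760) * 100 = 48.0067 %


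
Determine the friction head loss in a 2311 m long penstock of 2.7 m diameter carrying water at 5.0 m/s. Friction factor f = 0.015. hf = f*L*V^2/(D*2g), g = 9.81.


hf = 0.015 * 2311 * 5.0^2 / (2.7 * 2 * 9.81) = 16.3594 m


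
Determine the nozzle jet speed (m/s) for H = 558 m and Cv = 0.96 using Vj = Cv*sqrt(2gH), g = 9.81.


Vj = 0.96 * sqrt(2*9.81*558) = 100.4472 m/s


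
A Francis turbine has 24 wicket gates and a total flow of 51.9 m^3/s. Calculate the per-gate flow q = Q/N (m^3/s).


q = 51.9 / 24 = 2.1625 m^3/s


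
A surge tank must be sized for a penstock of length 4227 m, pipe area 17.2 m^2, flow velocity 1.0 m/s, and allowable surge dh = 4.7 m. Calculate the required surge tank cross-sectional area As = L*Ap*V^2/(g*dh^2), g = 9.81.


As = 4227 * 17.2 * 1.0^2 / (9.81 * 4.7^2) = 335.5027 m^2


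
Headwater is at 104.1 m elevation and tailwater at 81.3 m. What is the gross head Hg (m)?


Hg = 104.1 - 81.3 = 22.8000 m


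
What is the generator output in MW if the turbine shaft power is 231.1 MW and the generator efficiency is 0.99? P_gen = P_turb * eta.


P_gen = 231.1 * 0.99 = 228.7890 MW


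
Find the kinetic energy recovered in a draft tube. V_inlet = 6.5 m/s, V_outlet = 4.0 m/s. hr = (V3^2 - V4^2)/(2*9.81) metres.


hr = (6.5^2 - 4.0^2) / (2*9.81) = 1.3379 m


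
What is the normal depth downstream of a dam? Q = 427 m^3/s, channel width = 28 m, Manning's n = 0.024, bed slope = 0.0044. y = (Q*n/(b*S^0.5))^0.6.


y = (427 * 0.024 / (28 * 0.0044^0.5))^0.6 = 2.7865 m


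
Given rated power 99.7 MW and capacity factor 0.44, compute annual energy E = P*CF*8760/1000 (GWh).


E = 99.7 * 0.44 * 8760 / 1000 = 384.2837 GWh


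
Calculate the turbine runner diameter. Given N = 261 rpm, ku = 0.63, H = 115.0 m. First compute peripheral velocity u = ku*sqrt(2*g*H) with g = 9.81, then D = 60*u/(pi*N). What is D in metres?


u = 0.63 * sqrt(2*9.81*115.0) = 29.9253 m/s
D = 60 * 29.9253 / (pi * 261) = 2.1898 m


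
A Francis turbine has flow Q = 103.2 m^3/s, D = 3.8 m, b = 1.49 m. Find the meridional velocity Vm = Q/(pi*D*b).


Vm = 103.2 / (pi * 3.8 * 1.49) = 5.8018 m/s


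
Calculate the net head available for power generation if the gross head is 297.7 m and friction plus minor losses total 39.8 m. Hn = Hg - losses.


Hn = 297.7 - 39.8 = 257.9000 m


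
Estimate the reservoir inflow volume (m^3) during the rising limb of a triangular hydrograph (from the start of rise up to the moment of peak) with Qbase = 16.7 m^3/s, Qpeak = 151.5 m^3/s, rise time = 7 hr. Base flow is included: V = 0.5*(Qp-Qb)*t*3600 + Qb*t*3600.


V = 0.5*(151.5 - 16.7)*7*3600 + 16.7*7*3600 = 2.1193e+06 m^3


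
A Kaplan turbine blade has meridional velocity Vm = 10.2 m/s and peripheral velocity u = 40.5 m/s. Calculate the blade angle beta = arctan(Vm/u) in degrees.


beta = arctan(10.2 / 40.5) = 14.1361 degrees


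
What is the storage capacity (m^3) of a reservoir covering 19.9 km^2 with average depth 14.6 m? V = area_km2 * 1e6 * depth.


V = 19.9 * 1e6 * 14.6 = 2.9054e+08 m^3


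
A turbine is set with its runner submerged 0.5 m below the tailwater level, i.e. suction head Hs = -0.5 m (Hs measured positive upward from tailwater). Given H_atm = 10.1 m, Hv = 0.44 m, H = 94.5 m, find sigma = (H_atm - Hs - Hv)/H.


sigma = (10.1 - (-0.5) - 0.44) / 94.5 = 0.1075


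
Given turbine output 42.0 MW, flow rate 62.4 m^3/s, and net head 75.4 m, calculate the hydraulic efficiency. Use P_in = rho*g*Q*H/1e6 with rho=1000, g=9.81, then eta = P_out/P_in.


P_in = 1000 * 9.81 * 62.4 * 75.4 / 1e6 = 46.1557 MW
eta = 42.0 / 46.1557 = 0.9100


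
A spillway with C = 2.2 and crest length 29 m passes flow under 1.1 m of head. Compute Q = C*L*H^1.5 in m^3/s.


Q = 2.2 * 29 * 1.1^1.5 = 73.6054 m^3/s


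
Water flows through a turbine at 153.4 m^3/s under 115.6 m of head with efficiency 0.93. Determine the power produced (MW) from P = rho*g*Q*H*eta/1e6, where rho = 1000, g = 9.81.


P = 1000 * 9.81 * 153.4 * 115.6 * 0.93 / 1e6 = 161.7838 MW


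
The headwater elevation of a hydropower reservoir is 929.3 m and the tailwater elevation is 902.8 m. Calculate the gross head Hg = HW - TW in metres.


Hg = 929.3 - 902.8 = 26.5000 m


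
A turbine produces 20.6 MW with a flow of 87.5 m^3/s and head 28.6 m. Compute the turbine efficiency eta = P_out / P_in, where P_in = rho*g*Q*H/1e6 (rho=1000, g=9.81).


P_in = 1000 * 9.81 * 87.5 * 28.6 / 1e6 = 24.5495 MW
eta = 20.6 / 24.5495 = 0.8391


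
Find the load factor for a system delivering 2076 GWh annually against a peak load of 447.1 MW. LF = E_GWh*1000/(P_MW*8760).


LF = 2076 * 1000 / (447.1 * 8760) = 0.5301


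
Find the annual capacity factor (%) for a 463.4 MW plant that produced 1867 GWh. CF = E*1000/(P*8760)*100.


CF = 1867 * 1000 / (463.4 * 8760) * 100 = 45.9922 %


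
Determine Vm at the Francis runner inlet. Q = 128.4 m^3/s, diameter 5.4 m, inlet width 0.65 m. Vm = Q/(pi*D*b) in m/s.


Vm = 128.4 / (pi * 5.4 * 0.65) = 11.6442 m/s


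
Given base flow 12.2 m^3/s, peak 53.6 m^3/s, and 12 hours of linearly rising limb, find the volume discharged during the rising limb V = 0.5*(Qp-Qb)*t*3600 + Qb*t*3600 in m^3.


V = 0.5*(53.6 - 12.2)*12*3600 + 12.2*12*3600 = 1.4213e+06 m^3


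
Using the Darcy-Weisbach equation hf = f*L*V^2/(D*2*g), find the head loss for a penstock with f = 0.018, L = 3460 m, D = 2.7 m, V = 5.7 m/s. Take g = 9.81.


hf = 0.018 * 3460 * 5.7^2 / (2.7 * 2 * 9.81) = 38.1976 m


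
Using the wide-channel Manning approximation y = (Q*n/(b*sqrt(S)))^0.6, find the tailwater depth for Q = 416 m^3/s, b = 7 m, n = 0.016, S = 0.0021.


y = (416 * 0.016 / (7 * 0.0021^0.5))^0.6 = 6.1688 m


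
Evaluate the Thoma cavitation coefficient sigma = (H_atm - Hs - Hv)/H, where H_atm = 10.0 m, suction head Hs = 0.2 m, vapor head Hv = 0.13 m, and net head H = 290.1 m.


sigma = (10.0 - 0.2 - 0.13) / 290.1 = 0.0333


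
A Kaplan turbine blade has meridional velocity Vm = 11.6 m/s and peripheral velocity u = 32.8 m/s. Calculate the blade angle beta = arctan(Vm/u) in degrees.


beta = arctan(11.6 / 32.8) = 19.4766 degrees


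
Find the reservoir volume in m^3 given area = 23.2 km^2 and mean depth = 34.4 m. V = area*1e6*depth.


V = 23.2 * 1e6 * 34.4 = 7.9808e+08 m^3


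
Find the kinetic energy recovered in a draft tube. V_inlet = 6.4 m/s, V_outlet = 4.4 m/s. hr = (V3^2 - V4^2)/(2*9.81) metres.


hr = (6.4^2 - 4.4^2) / (2*9.81) = 1.1009 m


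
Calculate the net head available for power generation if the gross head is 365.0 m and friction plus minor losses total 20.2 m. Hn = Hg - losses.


Hn = 365.0 - 20.2 = 344.8000 m


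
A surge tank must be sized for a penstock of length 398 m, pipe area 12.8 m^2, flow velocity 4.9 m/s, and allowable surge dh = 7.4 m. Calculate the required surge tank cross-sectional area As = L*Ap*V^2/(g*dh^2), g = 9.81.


As = 398 * 12.8 * 4.9^2 / (9.81 * 7.4^2) = 227.6946 m^2


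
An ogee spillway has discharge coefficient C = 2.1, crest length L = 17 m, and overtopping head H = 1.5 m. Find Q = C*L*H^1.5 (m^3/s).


Q = 2.1 * 17 * 1.5^1.5 = 65.5851 m^3/s


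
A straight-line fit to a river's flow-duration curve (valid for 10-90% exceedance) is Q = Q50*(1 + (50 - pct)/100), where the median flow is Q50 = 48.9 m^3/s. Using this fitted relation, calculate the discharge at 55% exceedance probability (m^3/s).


Q = 48.9 * (1 + (50 - 55)/100) = 46.4550 m^3/s


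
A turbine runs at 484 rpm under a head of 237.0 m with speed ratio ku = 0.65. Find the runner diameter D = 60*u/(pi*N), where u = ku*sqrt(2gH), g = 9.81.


u = 0.65 * sqrt(2*9.81*237.0) = 44.3238 m/s
D = 60 * 44.3238 / (pi * 484) = 1.7490 m


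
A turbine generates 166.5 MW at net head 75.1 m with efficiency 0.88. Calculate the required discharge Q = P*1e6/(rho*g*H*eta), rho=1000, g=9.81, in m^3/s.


Q = 166.5 * 1e6 / (1000 * 9.81 * 75.1 * 0.88) = 256.8163 m^3/s


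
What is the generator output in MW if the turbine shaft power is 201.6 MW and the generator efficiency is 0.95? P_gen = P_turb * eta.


P_gen = 201.6 * 0.95 = 191.5200 MW


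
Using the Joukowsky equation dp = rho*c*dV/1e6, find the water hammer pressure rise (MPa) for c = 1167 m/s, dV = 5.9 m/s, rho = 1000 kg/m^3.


dp = 1000 * 1167 * 5.9 / 1e6 = 6.8853 MPa


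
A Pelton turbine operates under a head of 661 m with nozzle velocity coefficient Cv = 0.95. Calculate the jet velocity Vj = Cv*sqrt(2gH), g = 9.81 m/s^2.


Vj = 0.95 * sqrt(2*9.81*661) = 108.1867 m/s


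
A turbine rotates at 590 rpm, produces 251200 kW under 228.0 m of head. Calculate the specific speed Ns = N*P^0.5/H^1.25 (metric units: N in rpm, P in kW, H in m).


Ns = 590 * 251200^0.5 / 228.0^1.25 = 333.7669


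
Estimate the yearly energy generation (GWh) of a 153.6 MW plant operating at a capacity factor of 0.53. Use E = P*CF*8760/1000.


E = 153.6 * 0.53 * 8760 / 1000 = 713.1341 GWh


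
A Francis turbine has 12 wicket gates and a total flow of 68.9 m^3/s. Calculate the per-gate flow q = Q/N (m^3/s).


q = 68.9 / 12 = 5.7417 m^3/s


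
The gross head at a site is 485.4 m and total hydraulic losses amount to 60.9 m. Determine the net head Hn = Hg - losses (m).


Hn = 485.4 - 60.9 = 424.5000 m


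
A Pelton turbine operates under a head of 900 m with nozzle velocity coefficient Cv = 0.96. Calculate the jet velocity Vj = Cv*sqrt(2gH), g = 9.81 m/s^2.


Vj = 0.96 * sqrt(2*9.81*900) = 127.5681 m/s


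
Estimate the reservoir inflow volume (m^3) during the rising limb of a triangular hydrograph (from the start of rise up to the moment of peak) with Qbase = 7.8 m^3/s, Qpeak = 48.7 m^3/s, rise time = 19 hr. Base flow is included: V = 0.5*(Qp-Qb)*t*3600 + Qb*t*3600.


V = 0.5*(48.7 - 7.8)*19*3600 + 7.8*19*3600 = 1.9323e+06 m^3


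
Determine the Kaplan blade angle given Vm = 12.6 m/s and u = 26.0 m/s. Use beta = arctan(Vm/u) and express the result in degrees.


beta = arctan(12.6 / 26.0) = 25.8555 degrees


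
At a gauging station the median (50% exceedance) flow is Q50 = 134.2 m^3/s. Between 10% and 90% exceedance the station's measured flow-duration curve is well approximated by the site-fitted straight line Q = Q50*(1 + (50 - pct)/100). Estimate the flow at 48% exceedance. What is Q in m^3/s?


Q = 134.2 * (1 + (50 - 48)/100) = 136.8840 m^3/s


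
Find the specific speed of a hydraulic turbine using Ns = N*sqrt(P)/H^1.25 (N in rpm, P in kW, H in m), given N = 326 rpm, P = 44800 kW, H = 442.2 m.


Ns = 326 * 44800^0.5 / 442.2^1.25 = 34.0277


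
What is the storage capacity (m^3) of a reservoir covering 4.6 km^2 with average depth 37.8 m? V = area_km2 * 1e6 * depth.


V = 4.6 * 1e6 * 37.8 = 1.7388e+08 m^3


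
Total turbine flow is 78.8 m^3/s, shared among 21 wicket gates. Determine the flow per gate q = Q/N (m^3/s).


q = 78.8 / 21 = 3.7524 m^3/s


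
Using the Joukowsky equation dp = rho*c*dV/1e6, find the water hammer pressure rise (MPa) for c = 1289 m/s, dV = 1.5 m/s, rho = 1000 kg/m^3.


dp = 1000 * 1289 * 1.5 / 1e6 = 1.9335 MPa


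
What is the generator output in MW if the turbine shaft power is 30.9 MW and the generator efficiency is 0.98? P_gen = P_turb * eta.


P_gen = 30.9 * 0.98 = 30.2820 MW


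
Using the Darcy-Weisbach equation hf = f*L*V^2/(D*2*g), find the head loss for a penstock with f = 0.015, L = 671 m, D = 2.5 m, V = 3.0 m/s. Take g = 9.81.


hf = 0.015 * 671 * 3.0^2 / (2.5 * 2 * 9.81) = 1.8468 m


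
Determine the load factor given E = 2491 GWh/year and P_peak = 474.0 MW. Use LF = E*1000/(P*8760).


LF = 2491 * 1000 / (474.0 * 8760) = 0.5999


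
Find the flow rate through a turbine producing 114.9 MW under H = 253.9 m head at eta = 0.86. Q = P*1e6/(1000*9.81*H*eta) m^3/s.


Q = 114.9 * 1e6 / (1000 * 9.81 * 253.9 * 0.86) = 53.6401 m^3/s


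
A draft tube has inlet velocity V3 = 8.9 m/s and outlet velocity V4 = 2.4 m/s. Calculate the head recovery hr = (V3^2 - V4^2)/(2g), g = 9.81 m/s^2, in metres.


hr = (8.9^2 - 2.4^2) / (2*9.81) = 3.7436 m


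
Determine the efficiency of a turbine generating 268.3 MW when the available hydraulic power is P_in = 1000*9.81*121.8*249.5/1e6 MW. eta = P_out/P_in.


P_in = 1000 * 9.81 * 121.8 * 249.5 / 1e6 = 298.1171 MW
eta = 268.3 / 298.1171 = 0.9000


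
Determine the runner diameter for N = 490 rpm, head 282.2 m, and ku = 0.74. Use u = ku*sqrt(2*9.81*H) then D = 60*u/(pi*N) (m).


u = 0.74 * sqrt(2*9.81*282.2) = 55.0630 m/s
D = 60 * 55.0630 / (pi * 490) = 2.1462 m


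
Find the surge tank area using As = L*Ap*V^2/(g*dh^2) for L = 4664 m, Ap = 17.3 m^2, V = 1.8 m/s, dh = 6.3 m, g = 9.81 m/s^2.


As = 4664 * 17.3 * 1.8^2 / (9.81 * 6.3^2) = 671.4282 m^2


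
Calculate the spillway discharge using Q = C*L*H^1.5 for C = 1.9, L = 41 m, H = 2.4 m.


Q = 1.9 * 41 * 2.4^1.5 = 289.6372 m^3/s


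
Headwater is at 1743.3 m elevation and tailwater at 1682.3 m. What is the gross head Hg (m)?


Hg = 1743.3 - 1682.3 = 61.0000 m


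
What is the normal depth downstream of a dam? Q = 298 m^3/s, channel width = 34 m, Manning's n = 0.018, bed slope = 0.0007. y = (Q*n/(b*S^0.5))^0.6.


y = (298 * 0.018 / (34 * 0.0007^0.5))^0.6 = 2.9193 m


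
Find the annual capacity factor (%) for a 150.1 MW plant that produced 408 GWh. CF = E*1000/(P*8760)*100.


CF = 408 * 1000 / (150.1 * 8760) * 100 = 31.0295 %


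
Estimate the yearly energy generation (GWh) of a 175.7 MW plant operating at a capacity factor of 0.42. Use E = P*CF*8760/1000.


E = 175.7 * 0.42 * 8760 / 1000 = 646.4354 GWh


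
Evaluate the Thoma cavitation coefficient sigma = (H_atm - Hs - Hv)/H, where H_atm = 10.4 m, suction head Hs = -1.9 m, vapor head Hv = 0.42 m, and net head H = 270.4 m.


sigma = (10.4 - (-1.9) - 0.42) / 270.4 = 0.0439


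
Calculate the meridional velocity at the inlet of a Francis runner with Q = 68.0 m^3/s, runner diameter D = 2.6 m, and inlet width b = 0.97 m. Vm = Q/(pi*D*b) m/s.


Vm = 68.0 / (pi * 2.6 * 0.97) = 8.5825 m/s


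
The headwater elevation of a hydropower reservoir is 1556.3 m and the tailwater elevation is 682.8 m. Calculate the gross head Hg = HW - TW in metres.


Hg = 1556.3 - 682.8 = 873.5000 m


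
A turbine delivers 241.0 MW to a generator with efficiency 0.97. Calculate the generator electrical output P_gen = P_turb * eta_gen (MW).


P_gen = 241.0 * 0.97 = 233.7700 MW


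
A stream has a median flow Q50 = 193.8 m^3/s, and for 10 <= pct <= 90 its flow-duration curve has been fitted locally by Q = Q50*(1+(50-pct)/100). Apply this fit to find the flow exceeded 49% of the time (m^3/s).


Q = 193.8 * (1 + (50 - 49)/100) = 195.7380 m^3/s


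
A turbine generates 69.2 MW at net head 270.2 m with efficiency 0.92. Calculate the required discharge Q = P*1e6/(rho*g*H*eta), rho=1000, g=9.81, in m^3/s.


Q = 69.2 * 1e6 / (1000 * 9.81 * 270.2 * 0.92) = 28.3768 m^3/s


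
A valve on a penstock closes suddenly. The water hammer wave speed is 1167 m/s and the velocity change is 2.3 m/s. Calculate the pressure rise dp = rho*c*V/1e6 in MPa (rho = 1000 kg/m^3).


dp = 1000 * 1167 * 2.3 / 1e6 = 2.6841 MPa


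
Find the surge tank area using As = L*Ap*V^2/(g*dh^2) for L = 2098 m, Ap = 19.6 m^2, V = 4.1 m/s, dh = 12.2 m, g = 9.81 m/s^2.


As = 2098 * 19.6 * 4.1^2 / (9.81 * 12.2^2) = 473.4135 m^2


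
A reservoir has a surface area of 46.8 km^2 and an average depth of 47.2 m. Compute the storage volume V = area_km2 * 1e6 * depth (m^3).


V = 46.8 * 1e6 * 47.2 = 2.2090e+09 m^3


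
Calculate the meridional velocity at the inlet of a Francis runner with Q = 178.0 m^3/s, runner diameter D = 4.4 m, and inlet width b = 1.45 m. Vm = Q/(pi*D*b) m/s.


Vm = 178.0 / (pi * 4.4 * 1.45) = 8.8807 m/s


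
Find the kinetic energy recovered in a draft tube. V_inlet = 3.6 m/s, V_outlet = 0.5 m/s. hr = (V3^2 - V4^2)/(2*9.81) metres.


hr = (3.6^2 - 0.5^2) / (2*9.81) = 0.6478 m


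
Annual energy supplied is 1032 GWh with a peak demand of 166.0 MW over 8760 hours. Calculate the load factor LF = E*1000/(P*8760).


LF = 1032 * 1000 / (166.0 * 8760) = 0.7097


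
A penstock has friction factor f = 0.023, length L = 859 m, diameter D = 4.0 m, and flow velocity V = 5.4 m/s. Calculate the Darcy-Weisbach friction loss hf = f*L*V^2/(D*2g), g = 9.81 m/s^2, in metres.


hf = 0.023 * 859 * 5.4^2 / (4.0 * 2 * 9.81) = 7.3409 m


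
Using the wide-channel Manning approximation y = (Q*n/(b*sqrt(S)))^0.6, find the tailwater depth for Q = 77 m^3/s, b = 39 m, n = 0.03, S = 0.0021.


y = (77 * 0.03 / (39 * 0.0021^0.5))^0.6 = 1.1664 m


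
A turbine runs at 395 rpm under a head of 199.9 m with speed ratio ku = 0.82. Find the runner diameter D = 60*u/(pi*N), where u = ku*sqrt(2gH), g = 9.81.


u = 0.82 * sqrt(2*9.81*199.9) = 51.3535 m/s
D = 60 * 51.3535 / (pi * 395) = 2.4830 m


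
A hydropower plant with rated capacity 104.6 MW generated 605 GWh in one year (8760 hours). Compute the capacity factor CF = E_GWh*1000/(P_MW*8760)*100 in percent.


CF = 605 * 1000 / (104.6 * 8760) * 100 = 66.0267 %


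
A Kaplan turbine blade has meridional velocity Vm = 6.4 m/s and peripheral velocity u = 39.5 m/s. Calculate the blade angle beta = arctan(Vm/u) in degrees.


beta = arctan(6.4 / 39.5) = 9.2034 degrees


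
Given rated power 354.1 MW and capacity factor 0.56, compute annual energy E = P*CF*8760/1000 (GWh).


E = 354.1 * 0.56 * 8760 / 1000 = 1737.0730 GWh


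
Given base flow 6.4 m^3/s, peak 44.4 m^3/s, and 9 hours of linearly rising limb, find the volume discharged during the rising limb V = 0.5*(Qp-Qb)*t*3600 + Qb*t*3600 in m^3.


V = 0.5*(44.4 - 6.4)*9*3600 + 6.4*9*3600 = 822960.0000 m^3


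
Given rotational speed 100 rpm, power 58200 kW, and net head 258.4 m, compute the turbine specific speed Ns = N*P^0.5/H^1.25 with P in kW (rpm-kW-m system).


Ns = 100 * 58200^0.5 / 258.4^1.25 = 23.2861


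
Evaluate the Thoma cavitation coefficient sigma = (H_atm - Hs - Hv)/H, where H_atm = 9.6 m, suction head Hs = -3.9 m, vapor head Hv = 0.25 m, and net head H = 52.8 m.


sigma = (9.6 - (-3.9) - 0.25) / 52.8 = 0.2509


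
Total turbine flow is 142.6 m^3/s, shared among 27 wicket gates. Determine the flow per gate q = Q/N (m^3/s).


q = 142.6 / 27 = 5.2815 m^3/s


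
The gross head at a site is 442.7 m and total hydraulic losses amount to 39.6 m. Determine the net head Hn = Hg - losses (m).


Hn = 442.7 - 39.6 = 403.1000 m


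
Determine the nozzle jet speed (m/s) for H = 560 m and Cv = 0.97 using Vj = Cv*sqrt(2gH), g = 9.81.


Vj = 0.97 * sqrt(2*9.81*560) = 101.6753 m/s


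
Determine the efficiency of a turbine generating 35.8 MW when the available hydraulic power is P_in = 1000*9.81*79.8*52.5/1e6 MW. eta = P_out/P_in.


P_in = 1000 * 9.81 * 79.8 * 52.5 / 1e6 = 41.0990 MW
eta = 35.8 / 41.0990 = 0.8711


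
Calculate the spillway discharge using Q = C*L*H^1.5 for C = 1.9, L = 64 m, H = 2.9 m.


Q = 1.9 * 64 * 2.9^1.5 = 600.5243 m^3/s


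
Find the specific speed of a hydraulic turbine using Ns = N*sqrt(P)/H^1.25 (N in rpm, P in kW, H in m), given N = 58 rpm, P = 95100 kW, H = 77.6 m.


Ns = 58 * 95100^0.5 / 77.6^1.25 = 77.6589


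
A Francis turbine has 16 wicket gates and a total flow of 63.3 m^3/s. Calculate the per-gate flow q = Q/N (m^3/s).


q = 63.3 / 16 = 3.9562 m^3/s


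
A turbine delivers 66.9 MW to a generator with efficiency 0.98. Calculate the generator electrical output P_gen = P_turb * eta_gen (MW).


P_gen = 66.9 * 0.98 = 65.5620 MW


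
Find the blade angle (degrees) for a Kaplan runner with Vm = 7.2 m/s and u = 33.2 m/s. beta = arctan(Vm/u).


beta = arctan(7.2 / 33.2) = 12.2361 degrees


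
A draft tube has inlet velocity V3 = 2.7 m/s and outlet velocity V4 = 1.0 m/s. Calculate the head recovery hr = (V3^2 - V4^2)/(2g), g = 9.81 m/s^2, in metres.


hr = (2.7^2 - 1.0^2) / (2*9.81) = 0.3206 m


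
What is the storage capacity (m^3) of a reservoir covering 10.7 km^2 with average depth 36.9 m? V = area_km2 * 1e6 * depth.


V = 10.7 * 1e6 * 36.9 = 3.9483e+08 m^3


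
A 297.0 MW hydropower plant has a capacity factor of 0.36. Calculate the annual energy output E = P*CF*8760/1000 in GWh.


E = 297.0 * 0.36 * 8760 / 1000 = 936.6192 GWh


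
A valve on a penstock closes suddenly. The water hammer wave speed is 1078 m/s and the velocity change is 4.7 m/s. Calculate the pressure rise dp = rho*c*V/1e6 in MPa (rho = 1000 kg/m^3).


dp = 1000 * 1078 * 4.7 / 1e6 = 5.0666 MPa


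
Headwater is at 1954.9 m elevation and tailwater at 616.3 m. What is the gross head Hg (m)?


Hg = 1954.9 - 616.3 = 1338.6000 m


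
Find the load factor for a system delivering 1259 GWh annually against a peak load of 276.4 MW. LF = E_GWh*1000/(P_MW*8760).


LF = 1259 * 1000 / (276.4 * 8760) = 0.5200


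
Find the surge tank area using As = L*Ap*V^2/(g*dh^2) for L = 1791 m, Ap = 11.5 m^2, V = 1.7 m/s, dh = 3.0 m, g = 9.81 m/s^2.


As = 1791 * 11.5 * 1.7^2 / (9.81 * 3.0^2) = 674.1860 m^2


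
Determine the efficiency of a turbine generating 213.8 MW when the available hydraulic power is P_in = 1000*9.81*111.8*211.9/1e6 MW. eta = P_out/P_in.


P_in = 1000 * 9.81 * 111.8 * 211.9 / 1e6 = 232.4030 MW
eta = 213.8 / 232.4030 = 0.9200


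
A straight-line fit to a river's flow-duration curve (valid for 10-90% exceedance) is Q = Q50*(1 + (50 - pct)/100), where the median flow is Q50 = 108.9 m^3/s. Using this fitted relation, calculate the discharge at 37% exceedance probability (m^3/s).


Q = 108.9 * (1 + (50 - 37)/100) = 123.0570 m^3/s


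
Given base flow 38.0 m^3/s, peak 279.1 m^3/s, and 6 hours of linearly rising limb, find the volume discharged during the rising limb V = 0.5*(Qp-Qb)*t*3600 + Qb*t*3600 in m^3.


V = 0.5*(279.1 - 38.0)*6*3600 + 38.0*6*3600 = 3.4247e+06 m^3


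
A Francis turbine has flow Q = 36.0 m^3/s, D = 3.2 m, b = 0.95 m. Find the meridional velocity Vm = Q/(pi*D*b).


Vm = 36.0 / (pi * 3.2 * 0.95) = 3.7695 m/s


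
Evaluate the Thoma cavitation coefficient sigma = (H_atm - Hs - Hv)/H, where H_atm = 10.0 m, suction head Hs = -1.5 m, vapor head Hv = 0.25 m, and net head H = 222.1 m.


sigma = (10.0 - (-1.5) - 0.25) / 222.1 = 0.0507


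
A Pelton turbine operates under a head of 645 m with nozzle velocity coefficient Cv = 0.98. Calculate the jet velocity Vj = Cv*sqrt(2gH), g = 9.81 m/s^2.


Vj = 0.98 * sqrt(2*9.81*645) = 110.2441 m/s


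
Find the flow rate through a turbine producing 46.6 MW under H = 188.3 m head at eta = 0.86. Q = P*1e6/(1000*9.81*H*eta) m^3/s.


Q = 46.6 * 1e6 / (1000 * 9.81 * 188.3 * 0.86) = 29.3338 m^3/s


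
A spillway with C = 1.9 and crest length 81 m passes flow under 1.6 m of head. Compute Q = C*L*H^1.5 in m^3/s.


Q = 1.9 * 81 * 1.6^1.5 = 311.4717 m^3/s


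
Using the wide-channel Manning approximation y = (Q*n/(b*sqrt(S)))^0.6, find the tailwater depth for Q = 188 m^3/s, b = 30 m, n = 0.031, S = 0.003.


y = (188 * 0.031 / (30 * 0.003^0.5))^0.6 = 2.1375 m


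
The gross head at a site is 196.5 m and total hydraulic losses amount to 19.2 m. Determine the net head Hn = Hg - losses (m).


Hn = 196.5 - 19.2 = 177.3000 m


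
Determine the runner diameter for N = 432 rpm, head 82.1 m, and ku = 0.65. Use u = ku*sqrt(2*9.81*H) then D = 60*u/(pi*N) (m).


u = 0.65 * sqrt(2*9.81*82.1) = 26.0876 m/s
D = 60 * 26.0876 / (pi * 432) = 1.1533 m


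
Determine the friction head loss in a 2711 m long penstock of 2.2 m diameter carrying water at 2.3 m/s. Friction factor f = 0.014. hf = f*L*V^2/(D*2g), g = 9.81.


hf = 0.014 * 2711 * 2.3^2 / (2.2 * 2 * 9.81) = 4.6515 m
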